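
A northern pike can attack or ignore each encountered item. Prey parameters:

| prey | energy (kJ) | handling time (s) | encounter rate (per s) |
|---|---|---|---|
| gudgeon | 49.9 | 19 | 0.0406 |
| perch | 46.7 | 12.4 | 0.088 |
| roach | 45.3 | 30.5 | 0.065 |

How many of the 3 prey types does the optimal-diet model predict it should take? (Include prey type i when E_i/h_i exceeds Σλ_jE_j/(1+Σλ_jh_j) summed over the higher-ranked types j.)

Rank by E/h (kJ/s): perch 3.77, gudgeon 2.63, roach 1.49. Include each in turn until the next type's E/h falls below the running intake rate.
Rate on top 1: 1.965. gudgeon: 2.63 > 1.965 → include.
Rate on top 2: 2.143. roach: 1.49 < 2.143 → exclude; stop.
Optimal diet: perch, gudgeon — 2 of 3 types.

2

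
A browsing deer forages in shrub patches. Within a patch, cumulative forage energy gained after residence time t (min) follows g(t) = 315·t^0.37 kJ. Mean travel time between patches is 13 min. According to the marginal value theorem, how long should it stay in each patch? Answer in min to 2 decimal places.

Maximise g(t)/(T+t): set derivative to zero → g'(t)(T+t) = g(t).
g'(t) = 0.37·315·t^-0.63. Setting 0.37·315·t^-0.63 = 315·t^0.37/(13+t) gives 0.37(13+t) = t, so 0.63·t = 0.37×13.
t* = 0.37×13/0.63 = 7.635 min.

7.63 min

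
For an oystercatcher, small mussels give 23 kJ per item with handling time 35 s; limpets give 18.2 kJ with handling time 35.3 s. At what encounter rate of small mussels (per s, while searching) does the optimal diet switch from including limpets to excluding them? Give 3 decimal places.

0.104 per s

The zero-one rule: include limpets iff E₂/h₂ > λE₁/(1+λh₁). Equality gives the switch point.
λE₁h₂ = E₂ + λE₂h₁ ⇒ λ = E₂/(E₁h₂ − E₂h₁) = 18.2/(811.9 − 637) = 0.1041 per s.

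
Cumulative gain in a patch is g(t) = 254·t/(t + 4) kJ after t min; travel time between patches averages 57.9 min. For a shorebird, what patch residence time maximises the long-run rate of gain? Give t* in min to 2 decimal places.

Optimal t* satisfies g'(t*) = g(t*)/(T + t*).
g'(t) = 254·4/(t + 4)². Setting 254·4/(t+4)² = 254t/[(t+4)(57.9+t)] gives 4(57.9+t) = t(t+4), so t² = 4×57.9 = 231.6.
t* = √231.6 = 15.22 min.

15.22 min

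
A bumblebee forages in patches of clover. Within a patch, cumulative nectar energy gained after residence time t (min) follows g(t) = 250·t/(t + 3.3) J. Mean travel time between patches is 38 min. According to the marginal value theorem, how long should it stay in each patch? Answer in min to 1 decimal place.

11.2 min

Maximise g(t)/(T+t): set derivative to zero → g'(t)(T+t) = g(t).
g'(t) = 250·3.3/(t + 3.3)². Setting 250·3.3/(t+3.3)² = 250t/[(t+3.3)(38+t)] gives 3.3(38+t) = t(t+3.3), so t² = 3.3×38 = 125.4.
t* = √125.4 = 11.2 min.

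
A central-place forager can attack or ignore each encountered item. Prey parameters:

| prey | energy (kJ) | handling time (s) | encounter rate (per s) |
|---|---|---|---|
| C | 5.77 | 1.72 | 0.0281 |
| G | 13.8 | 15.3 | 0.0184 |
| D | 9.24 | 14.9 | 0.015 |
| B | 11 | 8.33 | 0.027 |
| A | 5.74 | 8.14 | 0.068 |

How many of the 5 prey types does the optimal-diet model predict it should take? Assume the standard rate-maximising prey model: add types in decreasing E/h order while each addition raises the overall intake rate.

5

Profitabilities (E/h, kJ/s): C 3.35, B 1.32, G 0.902, A 0.705, D 0.62. Add prey in this order while the next type's profitability exceeds the intake rate on those already taken.
Rate on top 1: 0.1547. B: 1.32 > 0.1547 → include.
Rate on top 2: 0.3606. G: 0.902 > 0.3606 → include.
Rate on top 3: 0.4586. A: 0.705 > 0.4586 → include.
Rate on top 4: 0.5234. D: 0.62 > 0.5234 → include.
Optimal diet: C, B, G, A, D — 5 of 5 types.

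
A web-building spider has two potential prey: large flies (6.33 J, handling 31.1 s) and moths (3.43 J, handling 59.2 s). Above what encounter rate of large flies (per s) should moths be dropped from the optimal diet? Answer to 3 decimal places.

0.013 per s

Drop moths once their profitability E₂/h₂ falls below the rate achievable on large flies alone: E₂/h₂ = λE₁/(1 + λh₁).
Solve for λ: λE₁h₂ = E₂(1 + λh₁) → λ(E₁h₂ − E₂h₁) = E₂ → λ = E₂/(E₁h₂ − E₂h₁).
λ = 3.43/(6.33×59.2 − 3.43×31.1) = 3.43/268.1 = 0.0128 per s.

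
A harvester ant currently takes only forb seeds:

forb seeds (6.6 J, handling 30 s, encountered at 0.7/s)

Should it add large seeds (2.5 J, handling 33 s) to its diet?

No

Current rate: (0.7×6.6)/(1 + 0.7×30) = 0.21 J/s.
large seeds: E/h = 2.5/33 = 0.07576 J/s.
0.07576 < 0.21, so adding large seeds would lower the average — exclude it.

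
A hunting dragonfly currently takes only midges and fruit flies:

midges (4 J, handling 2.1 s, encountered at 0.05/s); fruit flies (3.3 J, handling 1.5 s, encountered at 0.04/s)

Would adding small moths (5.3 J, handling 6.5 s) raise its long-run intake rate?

Current rate: (0.05×4 + 0.04×3.3)/(1 + 0.05×2.1 + 0.04×1.5) = 0.285 J/s.
small moths: E/h = 5.3/6.5 = 0.8154 J/s.
0.8154 > 0.285, so adding small moths raises the average — include it.

Yes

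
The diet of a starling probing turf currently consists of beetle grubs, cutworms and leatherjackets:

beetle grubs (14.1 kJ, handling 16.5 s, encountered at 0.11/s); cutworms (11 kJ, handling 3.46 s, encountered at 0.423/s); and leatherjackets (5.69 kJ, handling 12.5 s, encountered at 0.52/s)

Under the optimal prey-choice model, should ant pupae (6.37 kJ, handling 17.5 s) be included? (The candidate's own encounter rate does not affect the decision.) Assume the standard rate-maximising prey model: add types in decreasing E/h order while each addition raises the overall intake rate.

No

On beetle grubs, cutworms and leatherjackets alone, R = ΣλE/(1+Σλh) = 9.163/10.78 = 0.8501 kJ/s.
Profitability of ant pupae: 6.37/17.5 = 0.364 kJ/s.
Since 0.364 < R, time spent handling ant pupae is better spent searching.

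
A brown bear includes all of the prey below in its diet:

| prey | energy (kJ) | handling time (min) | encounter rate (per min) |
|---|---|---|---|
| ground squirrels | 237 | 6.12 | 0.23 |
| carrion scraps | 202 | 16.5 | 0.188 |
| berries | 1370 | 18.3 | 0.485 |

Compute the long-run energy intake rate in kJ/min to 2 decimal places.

52.62 kJ/min

R = (0.23×237 + 0.188×202 + 0.485×1370) / (1 + 0.23×6.12 + 0.188×16.5 + 0.485×18.3) = 756.9/14.39 = 52.62 kJ/min.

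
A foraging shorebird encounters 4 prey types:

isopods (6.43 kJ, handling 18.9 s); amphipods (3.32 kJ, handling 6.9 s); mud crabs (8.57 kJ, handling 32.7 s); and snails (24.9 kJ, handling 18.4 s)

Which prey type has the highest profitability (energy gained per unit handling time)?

In descending order of E/h:
snails: 24.9/18.4 = 1.35 kJ/s
amphipods: 3.32/6.9 = 0.481 kJ/s
isopods: 6.43/18.9 = 0.34 kJ/s
mud crabs: 8.57/32.7 = 0.262 kJ/s

snails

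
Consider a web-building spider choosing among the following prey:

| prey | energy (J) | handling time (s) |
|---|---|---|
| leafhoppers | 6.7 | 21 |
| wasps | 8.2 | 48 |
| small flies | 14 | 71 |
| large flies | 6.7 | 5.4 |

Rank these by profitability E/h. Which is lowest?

In descending order of E/h:
large flies: 6.7/5.4 = 1.24 J/s
leafhoppers: 6.7/21 = 0.319 J/s
small flies: 14/71 = 0.197 J/s
wasps: 8.2/48 = 0.171 J/s

wasps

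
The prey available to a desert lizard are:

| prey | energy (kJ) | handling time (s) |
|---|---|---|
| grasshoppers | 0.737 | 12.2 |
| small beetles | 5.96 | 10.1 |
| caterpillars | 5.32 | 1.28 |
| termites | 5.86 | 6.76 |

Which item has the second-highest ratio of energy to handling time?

termites

In descending order of E/h:
caterpillars: 5.32/1.28 = 4.16 kJ/s
termites: 5.86/6.76 = 0.867 kJ/s
small beetles: 5.96/10.1 = 0.59 kJ/s
grasshoppers: 0.737/12.2 = 0.0604 kJ/s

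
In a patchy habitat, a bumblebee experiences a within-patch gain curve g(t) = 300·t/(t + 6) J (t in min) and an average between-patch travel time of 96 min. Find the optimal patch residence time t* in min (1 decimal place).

24.0 min

Optimal t* satisfies g'(t*) = g(t*)/(T + t*).
g'(t) = 300·6/(t + 6)². Setting 300·6/(t+6)² = 300t/[(t+6)(96+t)] gives 6(96+t) = t(t+6), so t² = 6×96 = 576.
t* = √576 = 24 min.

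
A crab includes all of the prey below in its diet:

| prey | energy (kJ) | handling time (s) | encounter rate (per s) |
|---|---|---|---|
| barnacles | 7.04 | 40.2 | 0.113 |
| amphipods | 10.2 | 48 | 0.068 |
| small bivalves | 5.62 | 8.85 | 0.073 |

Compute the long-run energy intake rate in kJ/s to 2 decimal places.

0.20 kJ/s

R = (0.113×7.04 + 0.068×10.2 + 0.073×5.62) / (1 + 0.113×40.2 + 0.068×48 + 0.073×8.85) = 1.899/9.453 = 0.2009 kJ/s.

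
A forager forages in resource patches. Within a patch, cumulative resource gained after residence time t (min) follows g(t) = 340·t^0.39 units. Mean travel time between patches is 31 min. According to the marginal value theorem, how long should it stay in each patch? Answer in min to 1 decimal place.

Maximise g(t)/(T+t): set derivative to zero → g'(t)(T+t) = g(t).
g'(t) = 0.39·340·t^-0.61. Setting 0.39·340·t^-0.61 = 340·t^0.39/(31+t) gives 0.39(31+t) = t, so 0.61·t = 0.39×31.
t* = 0.39×31/0.61 = 19.82 min.

19.8 min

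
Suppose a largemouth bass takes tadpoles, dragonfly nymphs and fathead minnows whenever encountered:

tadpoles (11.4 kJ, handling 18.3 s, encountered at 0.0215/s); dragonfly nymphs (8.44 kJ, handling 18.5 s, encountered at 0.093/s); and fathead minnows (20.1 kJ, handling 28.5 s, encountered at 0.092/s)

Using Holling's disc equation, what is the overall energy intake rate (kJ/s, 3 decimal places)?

0.502 kJ/s

Energy encountered per unit search time: 0.0215×11.4 + 0.093×8.44 + 0.092×20.1 = 2.879 kJ/s.
Handling time per unit search time: 0.0215×18.3 + 0.093×18.5 + 0.092×28.5 = 4.736.
Rate = 2.879/(1 + 4.736) = 0.502 kJ/s.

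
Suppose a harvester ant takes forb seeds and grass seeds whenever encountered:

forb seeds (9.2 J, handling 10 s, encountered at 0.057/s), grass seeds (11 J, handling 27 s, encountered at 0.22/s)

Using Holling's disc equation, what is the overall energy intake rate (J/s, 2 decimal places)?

R = Σλ_iE_i / (1 + Σλ_ih_i)
Numerator: 0.057×9.2 + 0.22×11 = 2.944
Denominator: 1 + 0.057×10 + 0.22×27 = 7.51
R = 2.944/7.51 = 0.3921 J/s

0.39 J/s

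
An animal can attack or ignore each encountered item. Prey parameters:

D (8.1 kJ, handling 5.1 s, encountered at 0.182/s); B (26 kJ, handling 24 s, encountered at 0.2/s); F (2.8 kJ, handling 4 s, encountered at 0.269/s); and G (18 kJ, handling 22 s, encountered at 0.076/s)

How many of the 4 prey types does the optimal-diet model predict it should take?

2

Rank by E/h (kJ/s): D 1.59, B 1.08, G 0.818, F 0.7. Include each in turn until the next type's E/h falls below the running intake rate.
Rate on top 1: 0.7645. B: 1.08 > 0.7645 → include.
Rate on top 2: 0.992. G: 0.818 < 0.992 → exclude; stop.
Optimal diet: D, B — 2 of 4 types.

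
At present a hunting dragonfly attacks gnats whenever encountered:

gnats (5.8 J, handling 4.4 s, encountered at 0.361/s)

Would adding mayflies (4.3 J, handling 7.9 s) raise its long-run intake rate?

No

On gnats alone, R = ΣλE/(1+Σλh) = 2.094/2.588 = 0.8089 J/s.
Profitability of mayflies: 4.3/7.9 = 0.5443 J/s.
0.5443 < 0.8089, so adding mayflies would lower the average — exclude it.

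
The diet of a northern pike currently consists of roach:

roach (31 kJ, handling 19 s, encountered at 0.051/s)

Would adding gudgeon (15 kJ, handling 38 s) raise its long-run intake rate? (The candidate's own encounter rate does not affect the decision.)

No

Intake rate on the current diet: R = (0.051×31) / (1 + 0.051×19) = 1.581/1.969 = 0.8029 kJ/s.
Profitability of gudgeon: 15/38 = 0.3947 kJ/s.
Since 0.3947 < R, time spent handling gudgeon is better spent searching.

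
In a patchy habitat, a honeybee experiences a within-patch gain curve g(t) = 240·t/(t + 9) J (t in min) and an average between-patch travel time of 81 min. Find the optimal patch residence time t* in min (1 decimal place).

27.0 min

By the marginal value theorem, leave when the instantaneous gain rate g'(t) equals the habitat-wide average g(t)/(T + t).
g'(t) = 240·9/(t + 9)². Setting 240·9/(t+9)² = 240t/[(t+9)(81+t)] gives 9(81+t) = t(t+9), so t² = 9×81 = 729.
t* = √729 = 27 min.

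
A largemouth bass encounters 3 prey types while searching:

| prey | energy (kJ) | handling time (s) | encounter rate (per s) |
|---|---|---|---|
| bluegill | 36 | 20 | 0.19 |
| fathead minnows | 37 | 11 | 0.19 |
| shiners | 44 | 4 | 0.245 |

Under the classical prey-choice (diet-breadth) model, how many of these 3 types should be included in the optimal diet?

1

Rank by E/h (kJ/s): shiners 11, fathead minnows 3.36, bluegill 1.8. Include each in turn until the next type's E/h falls below the running intake rate.
Rate on top 1: 5.444. fathead minnows: 3.36 < 5.444 → exclude; stop.
Optimal diet: shiners — 1 of 3 types.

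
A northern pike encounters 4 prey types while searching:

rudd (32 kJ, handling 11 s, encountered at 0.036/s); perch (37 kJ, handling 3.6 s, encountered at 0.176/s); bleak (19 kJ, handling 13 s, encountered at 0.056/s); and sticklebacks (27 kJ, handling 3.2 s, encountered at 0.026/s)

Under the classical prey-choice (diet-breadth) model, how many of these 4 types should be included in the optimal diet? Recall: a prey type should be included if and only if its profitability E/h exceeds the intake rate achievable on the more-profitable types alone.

Rank by E/h (kJ/s): perch 10.3, sticklebacks 8.44, rudd 2.91, bleak 1.46. Include each in turn until the next type's E/h falls below the running intake rate.
Rate on top 1: 3.986. sticklebacks: 8.44 > 3.986 → include.
Rate on top 2: 4.202. rudd: 2.91 < 4.202 → exclude; stop.
Optimal diet: perch, sticklebacks — 2 of 4 types.

2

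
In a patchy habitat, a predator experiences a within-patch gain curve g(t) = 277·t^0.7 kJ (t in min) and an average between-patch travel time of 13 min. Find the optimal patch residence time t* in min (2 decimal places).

By the marginal value theorem, leave when the instantaneous gain rate g'(t) equals the habitat-wide average g(t)/(T + t).
g'(t) = 0.7·277·t^-0.3. Setting 0.7·277·t^-0.3 = 277·t^0.7/(13+t) gives 0.7(13+t) = t, so 0.30·t = 0.7×13.
t* = 0.7×13/0.30 = 30.33 min.

30.33 min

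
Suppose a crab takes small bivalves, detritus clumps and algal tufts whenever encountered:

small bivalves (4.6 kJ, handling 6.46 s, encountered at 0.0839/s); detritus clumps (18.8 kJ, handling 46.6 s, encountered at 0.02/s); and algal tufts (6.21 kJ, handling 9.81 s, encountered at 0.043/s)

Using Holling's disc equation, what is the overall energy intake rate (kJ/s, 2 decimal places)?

Energy encountered per unit search time: 0.0839×4.6 + 0.02×18.8 + 0.043×6.21 = 1.029 kJ/s.
Handling time per unit search time: 0.0839×6.46 + 0.02×46.6 + 0.043×9.81 = 1.896.
Rate = 1.029/(1 + 1.896) = 0.3553 kJ/s.

0.36 kJ/s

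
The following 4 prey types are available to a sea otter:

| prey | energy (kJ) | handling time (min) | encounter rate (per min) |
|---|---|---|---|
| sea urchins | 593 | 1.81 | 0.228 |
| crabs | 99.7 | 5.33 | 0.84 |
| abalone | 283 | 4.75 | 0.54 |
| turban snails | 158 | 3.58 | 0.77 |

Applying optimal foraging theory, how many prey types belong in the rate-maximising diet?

Rank by E/h (kJ/min): sea urchins 328, abalone 59.6, turban snails 44.1, crabs 18.7. Include each in turn until the next type's E/h falls below the running intake rate.
Rate on top 1: 95.71. abalone: 59.6 < 95.71 → exclude; stop.
Optimal diet: sea urchins — 1 of 4 types.

1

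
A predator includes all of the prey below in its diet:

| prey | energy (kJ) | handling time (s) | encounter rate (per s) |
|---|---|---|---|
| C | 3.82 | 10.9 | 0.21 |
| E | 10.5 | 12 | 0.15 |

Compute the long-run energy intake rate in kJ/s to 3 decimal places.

0.467 kJ/s

Energy encountered per unit search time: 0.21×3.82 + 0.15×10.5 = 2.377 kJ/s.
Handling time per unit search time: 0.21×10.9 + 0.15×12 = 4.089.
Rate = 2.377/(1 + 4.089) = 0.4671 kJ/s.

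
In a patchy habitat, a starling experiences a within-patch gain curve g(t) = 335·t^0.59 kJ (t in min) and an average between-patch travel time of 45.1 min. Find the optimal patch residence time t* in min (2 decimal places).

64.90 min

Optimal t* satisfies g'(t*) = g(t*)/(T + t*).
g'(t) = 0.59·335·t^-0.41. Setting 0.59·335·t^-0.41 = 335·t^0.59/(45.1+t) gives 0.59(45.1+t) = t, so 0.41·t = 0.59×45.1.
t* = 0.59×45.1/0.41 = 64.9 min.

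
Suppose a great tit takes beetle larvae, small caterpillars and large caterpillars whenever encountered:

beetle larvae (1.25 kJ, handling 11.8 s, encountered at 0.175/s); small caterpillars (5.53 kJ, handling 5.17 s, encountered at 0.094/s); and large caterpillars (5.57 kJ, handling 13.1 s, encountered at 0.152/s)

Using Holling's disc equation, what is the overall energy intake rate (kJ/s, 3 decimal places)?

Energy encountered per unit search time: 0.175×1.25 + 0.094×5.53 + 0.152×5.57 = 1.585 kJ/s.
Handling time per unit search time: 0.175×11.8 + 0.094×5.17 + 0.152×13.1 = 4.542.
Rate = 1.585/(1 + 4.542) = 0.286 kJ/s.

0.286 kJ/s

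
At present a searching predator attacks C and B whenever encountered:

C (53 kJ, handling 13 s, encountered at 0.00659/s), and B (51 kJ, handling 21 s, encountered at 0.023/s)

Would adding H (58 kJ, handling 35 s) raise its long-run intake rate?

Yes

On C and B alone, R = ΣλE/(1+Σλh) = 1.522/1.569 = 0.9704 kJ/s.
H: E/h = 58/35 = 1.657 kJ/s.
Since 1.657 > R, including H increases the long-run rate.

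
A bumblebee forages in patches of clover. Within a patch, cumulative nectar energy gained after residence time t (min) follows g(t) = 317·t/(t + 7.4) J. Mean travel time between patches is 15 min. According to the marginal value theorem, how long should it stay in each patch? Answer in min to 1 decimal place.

Optimal t* satisfies g'(t*) = g(t*)/(T + t*).
g'(t) = 317·7.4/(t + 7.4)². Setting 317·7.4/(t+7.4)² = 317t/[(t+7.4)(15+t)] gives 7.4(15+t) = t(t+7.4), so t² = 7.4×15 = 111.
t* = √111 = 10.54 min.

10.5 min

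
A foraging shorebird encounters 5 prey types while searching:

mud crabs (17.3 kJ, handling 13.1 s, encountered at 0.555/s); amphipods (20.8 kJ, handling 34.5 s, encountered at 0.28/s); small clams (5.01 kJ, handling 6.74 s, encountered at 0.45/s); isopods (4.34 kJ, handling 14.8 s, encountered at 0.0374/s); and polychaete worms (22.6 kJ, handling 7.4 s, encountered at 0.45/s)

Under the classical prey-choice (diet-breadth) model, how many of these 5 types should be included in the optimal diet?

Rank by E/h (kJ/s): polychaete worms 3.05, mud crabs 1.32, small clams 0.743, amphipods 0.603, isopods 0.293. Include each in turn until the next type's E/h falls below the running intake rate.
Rate on top 1: 2.349. mud crabs: 1.32 < 2.349 → exclude; stop.
Optimal diet: polychaete worms — 1 of 5 types.

1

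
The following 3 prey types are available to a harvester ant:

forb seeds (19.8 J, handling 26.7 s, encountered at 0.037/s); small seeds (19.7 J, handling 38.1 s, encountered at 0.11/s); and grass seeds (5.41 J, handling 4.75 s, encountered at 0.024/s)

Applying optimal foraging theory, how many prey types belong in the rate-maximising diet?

E/h in descending order: grass seeds 1.14, forb seeds 0.742, small seeds 0.517 J/s. The optimal diet is the largest prefix of this list for which every included type satisfies E_i/h_i > R on the types above it.
Rate on top 1: 0.1166. forb seeds: 0.742 > 0.1166 → include.
Rate on top 2: 0.4103. small seeds: 0.517 > 0.4103 → include.
Optimal diet: grass seeds, forb seeds, small seeds — 3 of 3 types.

3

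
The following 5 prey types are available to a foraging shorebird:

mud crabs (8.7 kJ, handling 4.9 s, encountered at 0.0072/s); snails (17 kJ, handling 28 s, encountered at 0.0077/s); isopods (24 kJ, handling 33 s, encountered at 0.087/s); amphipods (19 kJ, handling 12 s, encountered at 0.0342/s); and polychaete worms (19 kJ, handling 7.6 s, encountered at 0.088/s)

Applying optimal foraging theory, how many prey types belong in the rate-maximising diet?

Profitabilities (E/h, kJ/s): polychaete worms 2.5, mud crabs 1.78, amphipods 1.58, isopods 0.727, snails 0.607. Add prey in this order while the next type's profitability exceeds the intake rate on those already taken.
Rate on top 1: 1.002. mud crabs: 1.78 > 1.002 → include.
Rate on top 2: 1.018. amphipods: 1.58 > 1.018 → include.
Rate on top 3: 1.128. isopods: 0.727 < 1.128 → exclude; stop.
Optimal diet: polychaete worms, mud crabs, amphipods — 3 of 5 types.

3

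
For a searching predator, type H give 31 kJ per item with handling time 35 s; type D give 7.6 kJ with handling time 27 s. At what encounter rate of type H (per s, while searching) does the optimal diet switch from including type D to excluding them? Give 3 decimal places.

0.013 per s

The zero-one rule: include type D iff E₂/h₂ > λE₁/(1+λh₁). Equality gives the switch point.
λE₁h₂ = E₂ + λE₂h₁ ⇒ λ = E₂/(E₁h₂ − E₂h₁) = 7.6/(837 − 266) = 0.01331 per s.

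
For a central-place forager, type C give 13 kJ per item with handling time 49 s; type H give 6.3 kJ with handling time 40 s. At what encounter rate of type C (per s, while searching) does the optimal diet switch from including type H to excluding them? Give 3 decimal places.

0.030 per s

At the threshold, the rate on type C alone equals the profitability of type H: λ·13/(1 + λ·49) = 6.3/40 = 0.1575.
Rearranging, λ(13 − 0.1575×49) = 0.1575, so λ = 0.1575/5.282 = 0.02982 per s.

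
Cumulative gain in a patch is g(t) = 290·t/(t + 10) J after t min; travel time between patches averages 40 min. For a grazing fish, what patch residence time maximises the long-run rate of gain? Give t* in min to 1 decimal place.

20.0 min

Maximise g(t)/(T+t): set derivative to zero → g'(t)(T+t) = g(t).
g'(t) = 290·10/(t + 10)². Setting 290·10/(t+10)² = 290t/[(t+10)(40+t)] gives 10(40+t) = t(t+10), so t² = 10×40 = 400.
t* = √400 = 20 min.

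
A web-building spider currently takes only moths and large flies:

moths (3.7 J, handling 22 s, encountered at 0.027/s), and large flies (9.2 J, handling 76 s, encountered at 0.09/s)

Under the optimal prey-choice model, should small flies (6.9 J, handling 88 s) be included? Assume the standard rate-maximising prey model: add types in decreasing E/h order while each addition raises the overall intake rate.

No

Intake rate on the current diet: R = (0.027×3.7 + 0.09×9.2) / (1 + 0.027×22 + 0.09×76) = 0.9279/8.434 = 0.11 J/s.
small flies: E/h = 6.9/88 = 0.07841 J/s.
0.07841 < 0.11, so adding small flies would lower the average — exclude it.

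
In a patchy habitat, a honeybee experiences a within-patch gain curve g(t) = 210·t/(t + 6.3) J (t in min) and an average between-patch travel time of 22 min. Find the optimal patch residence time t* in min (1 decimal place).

11.8 min

Maximise g(t)/(T+t): set derivative to zero → g'(t)(T+t) = g(t).
g'(t) = 210·6.3/(t + 6.3)². Setting 210·6.3/(t+6.3)² = 210t/[(t+6.3)(22+t)] gives 6.3(22+t) = t(t+6.3), so t² = 6.3×22 = 138.6.
t* = √138.6 = 11.77 min.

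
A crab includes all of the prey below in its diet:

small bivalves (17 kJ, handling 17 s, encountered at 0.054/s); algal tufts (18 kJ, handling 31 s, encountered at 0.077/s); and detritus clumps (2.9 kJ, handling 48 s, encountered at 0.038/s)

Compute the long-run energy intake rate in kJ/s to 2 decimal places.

R = Σλ_iE_i / (1 + Σλ_ih_i)
Numerator: 0.054×17 + 0.077×18 + 0.038×2.9 = 2.414
Denominator: 1 + 0.054×17 + 0.077×31 + 0.038×48 = 6.129
R = 2.414/6.129 = 0.3939 kJ/s

0.39 kJ/s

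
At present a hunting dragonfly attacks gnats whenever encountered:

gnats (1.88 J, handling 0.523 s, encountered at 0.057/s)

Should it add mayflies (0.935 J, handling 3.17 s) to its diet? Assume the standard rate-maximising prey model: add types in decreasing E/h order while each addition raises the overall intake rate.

Yes

Intake rate on the current diet: R = (0.057×1.88) / (1 + 0.057×0.523) = 0.1072/1.03 = 0.1041 J/s.
mayflies: E/h = 0.935/3.17 = 0.295 J/s.
0.295 > 0.1041, so adding mayflies raises the average — include it.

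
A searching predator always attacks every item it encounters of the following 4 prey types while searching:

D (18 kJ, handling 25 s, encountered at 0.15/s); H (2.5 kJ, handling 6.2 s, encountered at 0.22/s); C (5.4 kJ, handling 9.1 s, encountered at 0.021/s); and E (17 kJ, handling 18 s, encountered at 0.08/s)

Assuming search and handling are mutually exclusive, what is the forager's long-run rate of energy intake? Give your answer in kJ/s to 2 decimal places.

0.61 kJ/s

R = Σλ_iE_i / (1 + Σλ_ih_i)
Numerator: 0.15×18 + 0.22×2.5 + 0.021×5.4 + 0.08×17 = 4.723
Denominator: 1 + 0.15×25 + 0.22×6.2 + 0.021×9.1 + 0.08×18 = 7.745
R = 4.723/7.745 = 0.6099 kJ/s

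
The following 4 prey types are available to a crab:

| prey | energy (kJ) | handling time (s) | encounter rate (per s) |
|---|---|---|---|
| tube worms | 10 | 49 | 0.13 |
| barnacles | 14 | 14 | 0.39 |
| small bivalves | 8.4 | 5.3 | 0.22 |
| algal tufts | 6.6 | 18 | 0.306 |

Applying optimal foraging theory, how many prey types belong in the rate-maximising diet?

Profitabilities (E/h, kJ/s): small bivalves 1.58, barnacles 1, algal tufts 0.367, tube worms 0.204. Add prey in this order while the next type's profitability exceeds the intake rate on those already taken.
Rate on top 1: 0.8532. barnacles: 1 > 0.8532 → include.
Rate on top 2: 0.9583. algal tufts: 0.367 < 0.9583 → exclude; stop.
Optimal diet: small bivalves, barnacles — 2 of 4 types.

2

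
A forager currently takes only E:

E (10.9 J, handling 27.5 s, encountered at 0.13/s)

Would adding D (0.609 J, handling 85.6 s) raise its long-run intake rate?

No

Current rate: (0.13×10.9)/(1 + 0.13×27.5) = 0.3097 J/s.
D: E/h = 0.609/85.6 = 0.007114 J/s.
Since 0.007114 < R, time spent handling D is better spent searching.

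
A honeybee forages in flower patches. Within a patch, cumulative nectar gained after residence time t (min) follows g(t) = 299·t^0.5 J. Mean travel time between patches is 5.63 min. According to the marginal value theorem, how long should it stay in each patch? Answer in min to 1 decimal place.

Optimal t* satisfies g'(t*) = g(t*)/(T + t*).
g'(t) = 0.5·299·t^-0.5. Setting 0.5·299·t^-0.5 = 299·t^0.5/(5.63+t) gives 0.5(5.63+t) = t, so 0.50·t = 0.5×5.63.
t* = 0.5×5.63/0.50 = 5.63 min.

5.6 min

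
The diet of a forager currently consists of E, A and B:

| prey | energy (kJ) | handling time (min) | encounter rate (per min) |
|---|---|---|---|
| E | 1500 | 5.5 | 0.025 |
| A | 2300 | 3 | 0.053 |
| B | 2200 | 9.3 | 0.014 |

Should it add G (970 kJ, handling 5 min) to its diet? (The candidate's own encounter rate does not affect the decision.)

Intake rate on the current diet: R = (0.025×1500 + 0.053×2300 + 0.014×2200) / (1 + 0.025×5.5 + 0.053×3 + 0.014×9.3) = 190.2/1.427 = 133.3 kJ/min.
G: E/h = 970/5 = 194 kJ/min.
194 > 133.3, so adding G raises the average — include it.

Yes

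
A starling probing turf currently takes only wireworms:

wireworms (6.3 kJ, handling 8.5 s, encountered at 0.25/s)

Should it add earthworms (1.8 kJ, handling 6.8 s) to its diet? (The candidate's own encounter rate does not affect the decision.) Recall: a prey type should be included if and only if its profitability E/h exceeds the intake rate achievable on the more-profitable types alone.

No

Current rate: (0.25×6.3)/(1 + 0.25×8.5) = 0.504 kJ/s.
earthworms: E/h = 1.8/6.8 = 0.2647 kJ/s.
0.2647 < 0.504, so adding earthworms would lower the average — exclude it.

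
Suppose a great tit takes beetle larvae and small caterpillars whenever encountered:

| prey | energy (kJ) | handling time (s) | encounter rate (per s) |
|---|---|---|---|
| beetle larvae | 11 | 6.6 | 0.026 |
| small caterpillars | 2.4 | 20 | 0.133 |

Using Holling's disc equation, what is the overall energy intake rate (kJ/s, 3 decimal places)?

0.158 kJ/s

R = (0.026×11 + 0.133×2.4) / (1 + 0.026×6.6 + 0.133×20) = 0.6052/3.832 = 0.1579 kJ/s.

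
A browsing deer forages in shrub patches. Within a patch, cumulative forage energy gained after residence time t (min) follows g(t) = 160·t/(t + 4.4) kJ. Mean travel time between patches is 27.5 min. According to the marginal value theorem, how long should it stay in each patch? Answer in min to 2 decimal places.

11.00 min

Optimal t* satisfies g'(t*) = g(t*)/(T + t*).
g'(t) = 160·4.4/(t + 4.4)². Setting 160·4.4/(t+4.4)² = 160t/[(t+4.4)(27.5+t)] gives 4.4(27.5+t) = t(t+4.4), so t² = 4.4×27.5 = 121.
t* = √121 = 11 min.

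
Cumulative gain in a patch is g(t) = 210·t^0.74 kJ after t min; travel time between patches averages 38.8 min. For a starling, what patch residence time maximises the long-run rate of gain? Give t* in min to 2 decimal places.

110.43 min

Maximise g(t)/(T+t): set derivative to zero → g'(t)(T+t) = g(t).
g'(t) = 0.74·210·t^-0.26. Setting 0.74·210·t^-0.26 = 210·t^0.74/(38.8+t) gives 0.74(38.8+t) = t, so 0.26·t = 0.74×38.8.
t* = 0.74×38.8/0.26 = 110.4 min.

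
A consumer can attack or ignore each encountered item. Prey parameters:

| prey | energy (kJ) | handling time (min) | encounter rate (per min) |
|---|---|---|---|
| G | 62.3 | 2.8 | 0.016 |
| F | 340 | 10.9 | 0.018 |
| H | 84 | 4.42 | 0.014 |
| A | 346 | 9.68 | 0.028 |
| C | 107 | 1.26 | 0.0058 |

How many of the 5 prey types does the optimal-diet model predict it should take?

5

Profitabilities (E/h, kJ/min): C 84.9, A 35.7, F 31.2, G 22.2, H 19. Add prey in this order while the next type's profitability exceeds the intake rate on those already taken.
Rate on top 1: 0.6161. A: 35.7 > 0.6161 → include.
Rate on top 2: 8.064. F: 31.2 > 8.064 → include.
Rate on top 3: 11.14. G: 22.2 > 11.14 → include.
Rate on top 4: 11.47. H: 19 > 11.47 → include.
Optimal diet: C, A, F, G, H — 5 of 5 types.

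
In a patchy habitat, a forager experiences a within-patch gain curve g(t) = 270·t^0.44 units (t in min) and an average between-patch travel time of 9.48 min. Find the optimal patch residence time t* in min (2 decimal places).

7.45 min

Maximise g(t)/(T+t): set derivative to zero → g'(t)(T+t) = g(t).
g'(t) = 0.44·270·t^-0.56. Setting 0.44·270·t^-0.56 = 270·t^0.44/(9.48+t) gives 0.44(9.48+t) = t, so 0.56·t = 0.44×9.48.
t* = 0.44×9.48/0.56 = 7.449 min.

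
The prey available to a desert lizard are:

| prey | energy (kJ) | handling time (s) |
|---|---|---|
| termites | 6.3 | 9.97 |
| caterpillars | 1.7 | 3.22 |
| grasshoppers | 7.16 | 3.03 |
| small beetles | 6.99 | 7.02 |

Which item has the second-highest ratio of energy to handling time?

small beetles

In descending order of E/h:
grasshoppers: 7.16/3.03 = 2.36 kJ/s
small beetles: 6.99/7.02 = 0.996 kJ/s
termites: 6.3/9.97 = 0.632 kJ/s
caterpillars: 1.7/3.22 = 0.528 kJ/s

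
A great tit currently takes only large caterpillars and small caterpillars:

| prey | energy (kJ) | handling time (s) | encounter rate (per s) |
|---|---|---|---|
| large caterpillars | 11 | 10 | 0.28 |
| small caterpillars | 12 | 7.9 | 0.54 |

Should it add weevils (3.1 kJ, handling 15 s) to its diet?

No

Current rate: (0.28×11 + 0.54×12)/(1 + 0.28×10 + 0.54×7.9) = 1.185 kJ/s.
Profitability of weevils: 3.1/15 = 0.2067 kJ/s.
Since 0.2067 < R, time spent handling weevils is better spent searching.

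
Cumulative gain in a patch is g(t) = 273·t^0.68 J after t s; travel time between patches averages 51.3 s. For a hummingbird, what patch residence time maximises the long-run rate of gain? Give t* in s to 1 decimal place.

109.0 s

By the marginal value theorem, leave when the instantaneous gain rate g'(t) equals the habitat-wide average g(t)/(T + t).
g'(t) = 0.68·273·t^-0.32. Setting 0.68·273·t^-0.32 = 273·t^0.68/(51.3+t) gives 0.68(51.3+t) = t, so 0.32·t = 0.68×51.3.
t* = 0.68×51.3/0.32 = 109 s.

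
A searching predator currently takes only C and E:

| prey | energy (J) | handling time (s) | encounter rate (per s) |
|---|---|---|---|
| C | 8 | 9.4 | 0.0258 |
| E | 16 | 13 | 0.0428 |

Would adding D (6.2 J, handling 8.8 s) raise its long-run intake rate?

Current rate: (0.0258×8 + 0.0428×16)/(1 + 0.0258×9.4 + 0.0428×13) = 0.4954 J/s.
Profitability of D: 6.2/8.8 = 0.7045 J/s.
Since 0.7045 > R, including D increases the long-run rate.

Yes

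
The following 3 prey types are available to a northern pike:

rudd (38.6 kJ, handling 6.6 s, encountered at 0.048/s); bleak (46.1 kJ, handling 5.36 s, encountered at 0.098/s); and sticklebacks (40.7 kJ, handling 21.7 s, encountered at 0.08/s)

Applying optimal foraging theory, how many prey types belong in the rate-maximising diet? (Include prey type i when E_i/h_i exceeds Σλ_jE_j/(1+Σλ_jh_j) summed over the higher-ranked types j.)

2

Profitabilities (E/h, kJ/s): bleak 8.6, rudd 5.85, sticklebacks 1.88. Add prey in this order while the next type's profitability exceeds the intake rate on those already taken.
Rate on top 1: 2.962. rudd: 5.85 > 2.962 → include.
Rate on top 2: 3.458. sticklebacks: 1.88 < 3.458 → exclude; stop.
Optimal diet: bleak, rudd — 2 of 3 types.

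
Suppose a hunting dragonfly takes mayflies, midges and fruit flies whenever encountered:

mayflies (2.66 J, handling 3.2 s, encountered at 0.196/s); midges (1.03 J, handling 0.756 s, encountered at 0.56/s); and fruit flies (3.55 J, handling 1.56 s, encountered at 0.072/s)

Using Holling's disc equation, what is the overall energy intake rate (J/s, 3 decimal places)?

0.626 J/s

R = Σλ_iE_i / (1 + Σλ_ih_i)
Numerator: 0.196×2.66 + 0.56×1.03 + 0.072×3.55 = 1.354
Denominator: 1 + 0.196×3.2 + 0.56×0.756 + 0.072×1.56 = 2.163
R = 1.354/2.163 = 0.6259 J/s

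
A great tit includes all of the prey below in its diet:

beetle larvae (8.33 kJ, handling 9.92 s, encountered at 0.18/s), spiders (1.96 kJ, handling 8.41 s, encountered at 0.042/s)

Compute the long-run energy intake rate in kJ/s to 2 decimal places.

0.50 kJ/s

R = Σλ_iE_i / (1 + Σλ_ih_i)
Numerator: 0.18×8.33 + 0.042×1.96 = 1.582
Denominator: 1 + 0.18×9.92 + 0.042×8.41 = 3.139
R = 1.582/3.139 = 0.5039 kJ/s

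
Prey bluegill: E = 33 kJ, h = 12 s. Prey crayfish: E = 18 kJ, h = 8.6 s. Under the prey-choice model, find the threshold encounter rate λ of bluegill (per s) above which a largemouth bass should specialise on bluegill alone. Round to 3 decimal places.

At the threshold, the rate on bluegill alone equals the profitability of crayfish: λ·33/(1 + λ·12) = 18/8.6 = 2.093.
Rearranging, λ(33 − 2.093×12) = 2.093, so λ = 2.093/7.884 = 0.2655 per s.

0.265 per s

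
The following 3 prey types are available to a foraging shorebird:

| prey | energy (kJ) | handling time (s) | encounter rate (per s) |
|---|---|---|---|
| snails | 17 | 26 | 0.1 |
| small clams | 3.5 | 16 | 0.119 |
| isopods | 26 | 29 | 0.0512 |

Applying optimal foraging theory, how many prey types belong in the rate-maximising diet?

Rank by E/h (kJ/s): isopods 0.897, snails 0.654, small clams 0.219. Include each in turn until the next type's E/h falls below the running intake rate.
Rate on top 1: 0.5357. snails: 0.654 > 0.5357 → include.
Rate on top 2: 0.5961. small clams: 0.219 < 0.5961 → exclude; stop.
Optimal diet: isopods, snails — 2 of 3 types.

2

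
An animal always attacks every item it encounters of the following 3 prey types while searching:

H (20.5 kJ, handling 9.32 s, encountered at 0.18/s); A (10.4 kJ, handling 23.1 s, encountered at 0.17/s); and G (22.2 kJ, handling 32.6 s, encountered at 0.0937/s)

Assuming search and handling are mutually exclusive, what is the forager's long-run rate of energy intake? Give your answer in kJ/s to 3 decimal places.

0.780 kJ/s

R = (0.18×20.5 + 0.17×10.4 + 0.0937×22.2) / (1 + 0.18×9.32 + 0.17×23.1 + 0.0937×32.6) = 7.538/9.659 = 0.7804 kJ/s.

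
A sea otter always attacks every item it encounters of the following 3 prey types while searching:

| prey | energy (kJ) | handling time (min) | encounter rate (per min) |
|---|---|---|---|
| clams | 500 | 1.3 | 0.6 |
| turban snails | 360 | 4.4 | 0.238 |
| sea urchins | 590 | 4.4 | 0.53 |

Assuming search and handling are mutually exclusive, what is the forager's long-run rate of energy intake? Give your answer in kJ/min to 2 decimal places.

R = Σλ_iE_i / (1 + Σλ_ih_i)
Numerator: 0.6×500 + 0.238×360 + 0.53×590 = 698.4
Denominator: 1 + 0.6×1.3 + 0.238×4.4 + 0.53×4.4 = 5.159
R = 698.4/5.159 = 135.4 kJ/min

135.37 kJ/min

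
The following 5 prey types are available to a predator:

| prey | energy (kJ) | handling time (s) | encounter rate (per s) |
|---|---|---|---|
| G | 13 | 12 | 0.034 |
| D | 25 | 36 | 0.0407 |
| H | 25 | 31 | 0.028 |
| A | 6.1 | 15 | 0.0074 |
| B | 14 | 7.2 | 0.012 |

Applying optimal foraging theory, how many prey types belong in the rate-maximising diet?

4

E/h in descending order: B 1.94, G 1.08, H 0.806, D 0.694, A 0.407 kJ/s. The optimal diet is the largest prefix of this list for which every included type satisfies E_i/h_i > R on the types above it.
Rate on top 1: 0.1546. G: 1.08 > 0.1546 → include.
Rate on top 2: 0.4082. H: 0.806 > 0.4082 → include.
Rate on top 3: 0.5545. D: 0.694 > 0.5545 → include.
Rate on top 4: 0.6081. A: 0.407 < 0.6081 → exclude; stop.
Optimal diet: B, G, H, D — 4 of 5 types.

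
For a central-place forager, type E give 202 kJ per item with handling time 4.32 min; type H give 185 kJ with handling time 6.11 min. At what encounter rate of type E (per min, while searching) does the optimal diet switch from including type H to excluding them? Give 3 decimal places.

0.425 per min

The zero-one rule: include type H iff E₂/h₂ > λE₁/(1+λh₁). Equality gives the switch point.
λE₁h₂ = E₂ + λE₂h₁ ⇒ λ = E₂/(E₁h₂ − E₂h₁) = 185/(1234 − 799.2) = 0.4253 per min.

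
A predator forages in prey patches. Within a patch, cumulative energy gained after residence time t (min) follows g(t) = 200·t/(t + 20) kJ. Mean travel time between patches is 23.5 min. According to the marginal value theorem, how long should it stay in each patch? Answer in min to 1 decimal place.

Maximise g(t)/(T+t): set derivative to zero → g'(t)(T+t) = g(t).
g'(t) = 200·20/(t + 20)². Setting 200·20/(t+20)² = 200t/[(t+20)(23.5+t)] gives 20(23.5+t) = t(t+20), so t² = 20×23.5 = 470.
t* = √470 = 21.68 min.

21.7 min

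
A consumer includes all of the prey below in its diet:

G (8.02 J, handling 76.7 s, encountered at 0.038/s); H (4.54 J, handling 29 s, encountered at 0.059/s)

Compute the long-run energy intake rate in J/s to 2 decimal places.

R = Σλ_iE_i / (1 + Σλ_ih_i)
Numerator: 0.038×8.02 + 0.059×4.54 = 0.5726
Denominator: 1 + 0.038×76.7 + 0.059×29 = 5.626
R = 0.5726/5.626 = 0.1018 J/s

0.10 J/s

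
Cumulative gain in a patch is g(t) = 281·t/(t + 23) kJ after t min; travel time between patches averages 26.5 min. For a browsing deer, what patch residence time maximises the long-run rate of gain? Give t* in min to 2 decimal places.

Maximise g(t)/(T+t): set derivative to zero → g'(t)(T+t) = g(t).
g'(t) = 281·23/(t + 23)². Setting 281·23/(t+23)² = 281t/[(t+23)(26.5+t)] gives 23(26.5+t) = t(t+23), so t² = 23×26.5 = 609.5.
t* = √609.5 = 24.69 min.

24.69 min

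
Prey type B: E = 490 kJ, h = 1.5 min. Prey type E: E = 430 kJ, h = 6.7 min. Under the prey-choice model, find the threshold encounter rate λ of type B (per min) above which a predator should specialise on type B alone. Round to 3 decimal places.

0.163 per min

Drop type E once their profitability E₂/h₂ falls below the rate achievable on type B alone: E₂/h₂ = λE₁/(1 + λh₁).
Solve for λ: λE₁h₂ = E₂(1 + λh₁) → λ(E₁h₂ − E₂h₁) = E₂ → λ = E₂/(E₁h₂ − E₂h₁).
λ = 430/(490×6.7 − 430×1.5) = 430/2638 = 0.163 per min.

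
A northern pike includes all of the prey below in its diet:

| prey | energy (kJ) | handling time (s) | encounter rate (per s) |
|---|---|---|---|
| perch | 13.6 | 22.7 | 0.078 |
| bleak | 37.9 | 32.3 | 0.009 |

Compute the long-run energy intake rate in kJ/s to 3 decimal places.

R = Σλ_iE_i / (1 + Σλ_ih_i)
Numerator: 0.078×13.6 + 0.009×37.9 = 1.402
Denominator: 1 + 0.078×22.7 + 0.009×32.3 = 3.061
R = 1.402/3.061 = 0.4579 kJ/s

0.458 kJ/s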